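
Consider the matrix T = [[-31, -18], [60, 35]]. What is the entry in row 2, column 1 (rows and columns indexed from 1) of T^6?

Characteristic polynomial: r^2 - 4r - 5 = (r - 5)(r + 1), so the eigenvalues are -1, 5.
r=5: eigenvector (1, -2).
r=-1: eigenvector (3, -5).
P = [[1, 3], [-2, -5]], D = diag(5, -1), P⁻¹ = [[-5, -3], [2, 1]].
T⁶ = P·diag(15625, 1)·P⁻¹ = [[-78119, -46872], [156240, 93745]].
The requested entry is 156240.

156240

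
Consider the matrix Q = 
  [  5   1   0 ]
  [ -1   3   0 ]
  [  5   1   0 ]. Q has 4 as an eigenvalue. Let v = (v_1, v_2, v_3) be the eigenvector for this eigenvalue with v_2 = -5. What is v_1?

5

Q − 4I = [[1, 1, 0], [-1, -1, 0], [5, 1, -4]].
Solving (Q − 4I)v = 0 gives the eigenspace spanned by (5, -5, 5).
With v_2 = -5, v = (5, -5, 5), so v_1 = 5.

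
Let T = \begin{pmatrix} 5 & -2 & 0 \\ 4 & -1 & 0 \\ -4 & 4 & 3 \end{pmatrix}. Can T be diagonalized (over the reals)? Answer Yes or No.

Characteristic polynomial: p(s) = s^3 - 7s^2 + 15s - 9 = (s - 3)^2(s - 1).
s = 3 has algebraic multiplicity 2; rank(T − 3I) = 1, so geometric multiplicity = 2.
Every eigenvalue has geometric = algebraic multiplicity, so T is diagonalizable.

Yes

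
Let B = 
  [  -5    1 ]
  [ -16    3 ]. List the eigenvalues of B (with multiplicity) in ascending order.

Characteristic polynomial: p(s) = s^2 + 2s + 1 = (s + 1)^2.
Roots (with multiplicity): -1, -1.

-1, -1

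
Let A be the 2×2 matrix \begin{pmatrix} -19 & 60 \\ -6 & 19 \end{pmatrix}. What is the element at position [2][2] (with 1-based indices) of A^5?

Characteristic polynomial: λ^2 - 1 = (λ - 1)(λ + 1), so the eigenvalues are -1, 1.
λ=-1: eigenvector (10, 3).
λ=1: eigenvector (3, 1).
P = [[10, 3], [3, 1]], D = diag(-1, 1), P⁻¹ = [[1, -3], [-3, 10]].
A⁵ = P·diag(-1, 1)·P⁻¹ = [[-19, 60], [-6, 19]].
The requested entry is 19.

19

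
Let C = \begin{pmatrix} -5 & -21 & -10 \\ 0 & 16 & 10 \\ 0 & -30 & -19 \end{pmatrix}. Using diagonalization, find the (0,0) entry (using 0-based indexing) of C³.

Characteristic polynomial: λ^3 + 8λ^2 + 11λ - 20 = (λ - 1)(λ + 4)(λ + 5), so the eigenvalues are -5, -4, 1.
λ=-5: eigenvector (1, 0, 0).
λ=-4: eigenvector (-1, 1, -2).
λ=1: eigenvector (-2, 2, -3).
P = [[1, -1, -2], [0, 1, 2], [0, -2, -3]], D = diag(-5, -4, 1), P⁻¹ = [[1, 1, 0], [0, -3, -2], [0, 2, 1]].
C³ = P·diag(-125, -64, 1)·P⁻¹ = [[-125, -321, -130], [0, 196, 130], [0, -390, -259]].
The requested entry is -125.

-125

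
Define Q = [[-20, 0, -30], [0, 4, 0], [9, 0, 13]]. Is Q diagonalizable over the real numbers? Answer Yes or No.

Yes

Characteristic polynomial: p(r) = r^3 + 3r^2 - 18r - 40 = (r - 4)(r + 2)(r + 5).
All 3 eigenvalues are distinct, so Q is diagonalizable.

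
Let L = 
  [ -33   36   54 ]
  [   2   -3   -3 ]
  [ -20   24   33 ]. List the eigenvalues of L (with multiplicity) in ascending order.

-3, -3, 3

Characteristic polynomial: p(t) = t^3 + 3t^2 - 9t - 27 = (t - 3)(t + 3)^2.
Roots (with multiplicity): -3, -3, 3.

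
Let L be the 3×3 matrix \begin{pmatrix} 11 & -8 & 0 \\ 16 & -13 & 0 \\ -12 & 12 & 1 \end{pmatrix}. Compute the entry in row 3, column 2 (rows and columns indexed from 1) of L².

-48

Characteristic polynomial: μ^3 + μ^2 - 17μ + 15 = (μ - 3)(μ - 1)(μ + 5), so the eigenvalues are -5, 1, 3.
μ=3: eigenvector (1, 1, 0).
μ=-5: eigenvector (1, 2, -2).
μ=1: eigenvector (0, 0, 1).
P = [[1, 1, 0], [1, 2, 0], [0, -2, 1]], D = diag(3, -5, 1), P⁻¹ = [[2, -1, 0], [-1, 1, 0], [-2, 2, 1]].
L² = P·diag(9, 25, 1)·P⁻¹ = [[-7, 16, 0], [-32, 41, 0], [48, -48, 1]].
The requested entry is -48.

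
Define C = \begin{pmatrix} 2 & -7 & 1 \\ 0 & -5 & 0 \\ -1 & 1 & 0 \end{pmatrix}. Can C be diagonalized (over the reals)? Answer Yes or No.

No

Characteristic polynomial: p(t) = t^3 + 3t^2 - 9t + 5 = (t - 1)^2(t + 5).
t = 1 has algebraic multiplicity 2; rank(C − 1I) = 2, so geometric multiplicity = 1.
Geometric multiplicity < algebraic multiplicity, so C is not diagonalizable.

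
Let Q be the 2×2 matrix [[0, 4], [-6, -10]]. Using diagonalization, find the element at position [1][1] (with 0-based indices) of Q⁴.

Characteristic polynomial: μ^2 + 10μ + 24 = (μ + 4)(μ + 6), so the eigenvalues are -6, -4.
μ=-6: eigenvector (-2, 3).
μ=-4: eigenvector (1, -1).
P = [[-2, 1], [3, -1]], D = diag(-6, -4), P⁻¹ = [[1, 1], [3, 2]].
Q⁴ = P·diag(1296, 256)·P⁻¹ = [[-1824, -2080], [3120, 3376]].
The requested entry is 3376.

3376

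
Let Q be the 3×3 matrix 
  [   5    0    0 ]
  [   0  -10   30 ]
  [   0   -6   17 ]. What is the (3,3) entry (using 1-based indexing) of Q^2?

109

Characteristic polynomial: r^3 - 12r^2 + 45r - 50 = (r - 5)^2(r - 2), so the eigenvalues are 2, 5, 5.
r=2: eigenvector (0, 5, 2).
r=5: eigenvector (1, 0, 0).
r=5: eigenvector (0, 2, 1).
P = [[0, 1, 0], [5, 0, 2], [2, 0, 1]], D = diag(2, 5, 5), P⁻¹ = [[0, 1, -2], [1, 0, 0], [0, -2, 5]].
Q² = P·diag(4, 25, 25)·P⁻¹ = [[25, 0, 0], [0, -80, 210], [0, -42, 109]].
The requested entry is 109.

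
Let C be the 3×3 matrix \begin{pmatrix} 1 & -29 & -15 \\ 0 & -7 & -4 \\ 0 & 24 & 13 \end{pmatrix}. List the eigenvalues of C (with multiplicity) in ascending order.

1, 1, 5

Characteristic polynomial: p(t) = t^3 - 7t^2 + 11t - 5 = (t - 5)(t - 1)^2.
Roots (with multiplicity): 1, 1, 5.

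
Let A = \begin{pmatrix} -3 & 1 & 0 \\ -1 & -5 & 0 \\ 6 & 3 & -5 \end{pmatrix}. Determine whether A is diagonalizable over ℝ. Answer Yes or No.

Characteristic polynomial: p(s) = s^3 + 13s^2 + 56s + 80 = (s + 4)^2(s + 5).
s = -4 has algebraic multiplicity 2; rank(A + 4I) = 2, so geometric multiplicity = 1.
Geometric multiplicity < algebraic multiplicity, so A is not diagonalizable.

No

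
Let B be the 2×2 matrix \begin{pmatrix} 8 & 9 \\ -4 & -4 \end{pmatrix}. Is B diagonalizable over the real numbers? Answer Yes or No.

Characteristic polynomial: p(t) = t^2 - 4t + 4 = (t - 2)^2.
t = 2 has algebraic multiplicity 2; rank(B − 2I) = 1, so geometric multiplicity = 1.
Geometric multiplicity < algebraic multiplicity, so B is not diagonalizable.

No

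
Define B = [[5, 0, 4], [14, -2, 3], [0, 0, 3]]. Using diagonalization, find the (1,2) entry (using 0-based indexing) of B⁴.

Characteristic polynomial: s^3 - 6s^2 - s + 30 = (s - 5)(s - 3)(s + 2), so the eigenvalues are -2, 3, 5.
s=-2: eigenvector (0, 1, 0).
s=5: eigenvector (1, 2, 0).
s=3: eigenvector (-2, -5, 1).
P = [[0, 1, -2], [1, 2, -5], [0, 0, 1]], D = diag(-2, 5, 3), P⁻¹ = [[-2, 1, 1], [1, 0, 2], [0, 0, 1]].
B⁴ = P·diag(16, 625, 81)·P⁻¹ = [[625, 0, 1088], [1218, 16, 2111], [0, 0, 81]].
The requested entry is 2111.

2111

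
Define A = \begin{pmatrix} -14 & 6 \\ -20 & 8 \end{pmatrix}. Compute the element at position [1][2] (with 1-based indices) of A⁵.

2976

Characteristic polynomial: r^2 + 6r + 8 = (r + 2)(r + 4), so the eigenvalues are -4, -2.
r=-2: eigenvector (1, 2).
r=-4: eigenvector (-3, -5).
P = [[1, -3], [2, -5]], D = diag(-2, -4), P⁻¹ = [[-5, 3], [-2, 1]].
A⁵ = P·diag(-32, -1024)·P⁻¹ = [[-5984, 2976], [-9920, 4928]].
The requested entry is 2976.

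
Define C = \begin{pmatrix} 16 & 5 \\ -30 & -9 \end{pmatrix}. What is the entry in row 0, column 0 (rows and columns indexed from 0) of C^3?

Characteristic polynomial: r^2 - 7r + 6 = (r - 6)(r - 1), so the eigenvalues are 1, 6.
r=1: eigenvector (1, -3).
r=6: eigenvector (1, -2).
P = [[1, 1], [-3, -2]], D = diag(1, 6), P⁻¹ = [[-2, -1], [3, 1]].
C³ = P·diag(1, 216)·P⁻¹ = [[646, 215], [-1290, -429]].
The requested entry is 646.

646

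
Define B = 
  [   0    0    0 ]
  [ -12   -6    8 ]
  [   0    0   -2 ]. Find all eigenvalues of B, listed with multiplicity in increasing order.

-6, -2, 0

Characteristic polynomial: p(μ) = μ^3 + 8μ^2 + 12μ = μ(μ + 2)(μ + 6).
Roots (with multiplicity): -6, -2, 0.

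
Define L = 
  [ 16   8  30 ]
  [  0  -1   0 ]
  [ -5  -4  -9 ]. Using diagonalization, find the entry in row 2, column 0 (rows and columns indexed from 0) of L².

Characteristic polynomial: μ^3 - 6μ^2 - μ + 6 = (μ - 6)(μ - 1)(μ + 1), so the eigenvalues are -1, 1, 6.
μ=1: eigenvector (2, 0, -1).
μ=-1: eigenvector (-4, 1, 2).
μ=6: eigenvector (3, 0, -1).
P = [[2, -4, 3], [0, 1, 0], [-1, 2, -1]], D = diag(1, -1, 6), P⁻¹ = [[-1, 2, -3], [0, 1, 0], [1, 0, 2]].
L² = P·diag(1, 1, 36)·P⁻¹ = [[106, 0, 210], [0, 1, 0], [-35, 0, -69]].
The requested entry is -35.

-35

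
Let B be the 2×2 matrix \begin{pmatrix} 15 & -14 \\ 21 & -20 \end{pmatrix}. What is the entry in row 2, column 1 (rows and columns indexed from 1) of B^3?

651

Characteristic polynomial: s^2 + 5s - 6 = (s - 1)(s + 6), so the eigenvalues are -6, 1.
s=1: eigenvector (1, 1).
s=-6: eigenvector (-2, -3).
P = [[1, -2], [1, -3]], D = diag(1, -6), P⁻¹ = [[3, -2], [1, -1]].
B³ = P·diag(1, -216)·P⁻¹ = [[435, -434], [651, -650]].
The requested entry is 651.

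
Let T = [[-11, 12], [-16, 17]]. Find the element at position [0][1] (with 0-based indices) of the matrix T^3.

372

Characteristic polynomial: λ^2 - 6λ + 5 = (λ - 5)(λ - 1), so the eigenvalues are 1, 5.
λ=5: eigenvector (3, 4).
λ=1: eigenvector (1, 1).
P = [[3, 1], [4, 1]], D = diag(5, 1), P⁻¹ = [[-1, 1], [4, -3]].
T³ = P·diag(125, 1)·P⁻¹ = [[-371, 372], [-496, 497]].
The requested entry is 372.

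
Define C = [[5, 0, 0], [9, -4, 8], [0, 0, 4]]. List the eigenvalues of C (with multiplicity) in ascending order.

-4, 4, 5

Characteristic polynomial: p(r) = r^3 - 5r^2 - 16r + 80 = (r - 5)(r - 4)(r + 4).
Roots (with multiplicity): -4, 4, 5.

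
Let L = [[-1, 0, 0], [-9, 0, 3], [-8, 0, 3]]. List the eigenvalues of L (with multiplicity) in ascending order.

-1, 0, 3

Characteristic polynomial: p(t) = t^3 - 2t^2 - 3t = t(t - 3)(t + 1).
Roots (with multiplicity): -1, 0, 3.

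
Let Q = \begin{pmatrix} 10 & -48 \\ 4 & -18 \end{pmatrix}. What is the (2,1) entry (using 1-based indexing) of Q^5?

Characteristic polynomial: r^2 + 8r + 12 = (r + 2)(r + 6), so the eigenvalues are -6, -2.
r=-2: eigenvector (4, 1).
r=-6: eigenvector (3, 1).
P = [[4, 3], [1, 1]], D = diag(-2, -6), P⁻¹ = [[1, -3], [-1, 4]].
Q⁵ = P·diag(-32, -7776)·P⁻¹ = [[23200, -92928], [7744, -31008]].
The requested entry is 7744.

7744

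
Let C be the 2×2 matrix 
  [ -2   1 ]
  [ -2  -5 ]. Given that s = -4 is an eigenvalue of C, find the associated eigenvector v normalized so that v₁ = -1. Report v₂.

C + 4I = [[2, 1], [-2, -1]].
Solving (C + 4I)v = 0 gives the eigenspace spanned by (-1, 2).
With v₁ = -1, v = (-1, 2), so v₂ = 2.

2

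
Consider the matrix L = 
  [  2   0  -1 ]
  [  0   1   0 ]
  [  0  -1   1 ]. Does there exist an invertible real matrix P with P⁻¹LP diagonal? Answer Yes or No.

Characteristic polynomial: p(λ) = λ^3 - 4λ^2 + 5λ - 2 = (λ - 2)(λ - 1)^2.
λ = 1 has algebraic multiplicity 2; rank(L − 1I) = 2, so geometric multiplicity = 1.
Geometric multiplicity < algebraic multiplicity, so L is not diagonalizable.

No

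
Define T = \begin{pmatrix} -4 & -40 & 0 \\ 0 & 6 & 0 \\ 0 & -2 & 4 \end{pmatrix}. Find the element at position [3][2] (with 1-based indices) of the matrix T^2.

-20

Characteristic polynomial: λ^3 - 6λ^2 - 16λ + 96 = (λ - 6)(λ - 4)(λ + 4), so the eigenvalues are -4, 4, 6.
λ=-4: eigenvector (1, 0, 0).
λ=6: eigenvector (-4, 1, -1).
λ=4: eigenvector (0, 0, 1).
P = [[1, -4, 0], [0, 1, 0], [0, -1, 1]], D = diag(-4, 6, 4), P⁻¹ = [[1, 4, 0], [0, 1, 0], [0, 1, 1]].
T² = P·diag(16, 36, 16)·P⁻¹ = [[16, -80, 0], [0, 36, 0], [0, -20, 16]].
The requested entry is -20.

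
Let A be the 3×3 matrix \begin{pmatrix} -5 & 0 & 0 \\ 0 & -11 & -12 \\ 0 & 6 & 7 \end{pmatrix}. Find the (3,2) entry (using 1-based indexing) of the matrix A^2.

-24

Characteristic polynomial: r^3 + 9r^2 + 15r - 25 = (r - 1)(r + 5)^2, so the eigenvalues are -5, -5, 1.
r=-5: eigenvector (1, -4, 2).
r=-5: eigenvector (2, -6, 3).
r=1: eigenvector (0, -1, 1).
P = [[1, 2, 0], [-4, -6, -1], [2, 3, 1]], D = diag(-5, -5, 1), P⁻¹ = [[-3, -2, -2], [2, 1, 1], [0, 1, 2]].
A² = P·diag(25, 25, 1)·P⁻¹ = [[25, 0, 0], [0, 49, 48], [0, -24, -23]].
The requested entry is -24.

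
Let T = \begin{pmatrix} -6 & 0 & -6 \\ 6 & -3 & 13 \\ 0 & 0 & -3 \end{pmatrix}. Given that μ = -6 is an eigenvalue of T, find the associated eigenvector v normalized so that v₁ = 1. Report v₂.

-2

T + 6I = [[0, 0, -6], [6, 3, 13], [0, 0, 3]].
Solving (T + 6I)v = 0 gives the eigenspace spanned by (1, -2, 0).
With v₁ = 1, v = (1, -2, 0), so v₂ = -2.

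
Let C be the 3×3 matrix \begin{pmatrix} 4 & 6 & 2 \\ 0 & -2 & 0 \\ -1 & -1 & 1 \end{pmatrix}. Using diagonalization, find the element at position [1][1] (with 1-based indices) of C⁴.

146

Characteristic polynomial: r^3 - 3r^2 - 4r + 12 = (r - 3)(r - 2)(r + 2), so the eigenvalues are -2, 2, 3.
r=2: eigenvector (1, 0, -1).
r=-2: eigenvector (-1, 1, 0).
r=3: eigenvector (2, 0, -1).
P = [[1, -1, 2], [0, 1, 0], [-1, 0, -1]], D = diag(2, -2, 3), P⁻¹ = [[-1, -1, -2], [0, 1, 0], [1, 1, 1]].
C⁴ = P·diag(16, 16, 81)·P⁻¹ = [[146, 130, 130], [0, 16, 0], [-65, -65, -49]].
The requested entry is 146.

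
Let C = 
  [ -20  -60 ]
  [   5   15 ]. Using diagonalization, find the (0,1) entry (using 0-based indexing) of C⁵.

-37500

Characteristic polynomial: s^2 + 5s = s(s + 5), so the eigenvalues are -5, 0.
s=0: eigenvector (-3, 1).
s=-5: eigenvector (4, -1).
P = [[-3, 4], [1, -1]], D = diag(0, -5), P⁻¹ = [[1, 4], [1, 3]].
C⁵ = P·diag(0, -3125)·P⁻¹ = [[-12500, -37500], [3125, 9375]].
The requested entry is -37500.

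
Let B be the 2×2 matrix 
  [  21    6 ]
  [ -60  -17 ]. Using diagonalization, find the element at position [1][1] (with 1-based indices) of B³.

261

Characteristic polynomial: s^2 - 4s + 3 = (s - 3)(s - 1), so the eigenvalues are 1, 3.
s=1: eigenvector (-3, 10).
s=3: eigenvector (1, -3).
P = [[-3, 1], [10, -3]], D = diag(1, 3), P⁻¹ = [[3, 1], [10, 3]].
B³ = P·diag(1, 27)·P⁻¹ = [[261, 78], [-780, -233]].
The requested entry is 261.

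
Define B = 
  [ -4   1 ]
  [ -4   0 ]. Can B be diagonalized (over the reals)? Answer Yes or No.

No

Characteristic polynomial: p(μ) = μ^2 + 4μ + 4 = (μ + 2)^2.
μ = -2 has algebraic multiplicity 2; rank(B + 2I) = 1, so geometric multiplicity = 1.
Geometric multiplicity < algebraic multiplicity, so B is not diagonalizable.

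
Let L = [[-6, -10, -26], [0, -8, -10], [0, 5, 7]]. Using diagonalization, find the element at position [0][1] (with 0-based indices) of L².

Characteristic polynomial: μ^3 + 7μ^2 - 36 = (μ - 2)(μ + 3)(μ + 6), so the eigenvalues are -6, -3, 2.
μ=2: eigenvector (2, 1, -1).
μ=-6: eigenvector (1, 0, 0).
μ=-3: eigenvector (2, 2, -1).
P = [[2, 1, 2], [1, 0, 2], [-1, 0, -1]], D = diag(2, -6, -3), P⁻¹ = [[0, -1, -2], [1, 0, 2], [0, 1, 1]].
L² = P·diag(4, 36, 9)·P⁻¹ = [[36, 10, 74], [0, 14, 10], [0, -5, -1]].
The requested entry is 10.

10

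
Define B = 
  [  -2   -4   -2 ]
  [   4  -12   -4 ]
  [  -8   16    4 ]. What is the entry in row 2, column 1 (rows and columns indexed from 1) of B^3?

112

Characteristic polynomial: λ^3 + 10λ^2 + 32λ + 32 = (λ + 2)(λ + 4)^2, so the eigenvalues are -4, -4, -2.
λ=-2: eigenvector (1, 2, -4).
λ=-4: eigenvector (0, 1, -2).
λ=-4: eigenvector (1, 0, 1).
P = [[1, 0, 1], [2, 1, 0], [-4, -2, 1]], D = diag(-2, -4, -4), P⁻¹ = [[1, -2, -1], [-2, 5, 2], [0, 2, 1]].
B³ = P·diag(-8, -64, -64)·P⁻¹ = [[-8, -112, -56], [112, -288, -112], [-224, 448, 160]].
The requested entry is 112.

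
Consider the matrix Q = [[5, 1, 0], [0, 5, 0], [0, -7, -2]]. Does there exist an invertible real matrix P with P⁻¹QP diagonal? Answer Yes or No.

Characteristic polynomial: p(μ) = μ^3 - 8μ^2 + 5μ + 50 = (μ - 5)^2(μ + 2).
μ = 5 has algebraic multiplicity 2; rank(Q − 5I) = 2, so geometric multiplicity = 1.
Geometric multiplicity < algebraic multiplicity, so Q is not diagonalizable.

No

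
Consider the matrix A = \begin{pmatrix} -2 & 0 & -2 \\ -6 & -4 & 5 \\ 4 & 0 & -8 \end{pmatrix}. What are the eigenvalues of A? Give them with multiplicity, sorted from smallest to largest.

-6, -4, -4

Characteristic polynomial: p(t) = t^3 + 14t^2 + 64t + 96 = (t + 4)^2(t + 6).
Roots (with multiplicity): -6, -4, -4.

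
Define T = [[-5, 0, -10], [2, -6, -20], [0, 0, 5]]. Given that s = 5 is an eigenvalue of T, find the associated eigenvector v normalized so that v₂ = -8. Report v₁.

T − 5I = [[-10, 0, -10], [2, -11, -20], [0, 0, 0]].
Solving (T − 5I)v = 0 gives the eigenspace spanned by (-4, -8, 4).
With v₂ = -8, v = (-4, -8, 4), so v₁ = -4.

-4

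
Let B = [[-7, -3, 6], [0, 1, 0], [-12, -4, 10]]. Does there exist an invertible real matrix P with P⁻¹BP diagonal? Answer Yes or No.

Characteristic polynomial: p(s) = s^3 - 4s^2 + 5s - 2 = (s - 2)(s - 1)^2.
s = 1 has algebraic multiplicity 2; rank(B − 1I) = 2, so geometric multiplicity = 1.
Geometric multiplicity < algebraic multiplicity, so B is not diagonalizable.

No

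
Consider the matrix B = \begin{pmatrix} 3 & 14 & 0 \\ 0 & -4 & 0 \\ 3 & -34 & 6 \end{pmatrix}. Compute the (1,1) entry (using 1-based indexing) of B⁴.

81

Characteristic polynomial: s^3 - 5s^2 - 18s + 72 = (s - 6)(s - 3)(s + 4), so the eigenvalues are -4, 3, 6.
s=3: eigenvector (1, 0, -1).
s=-4: eigenvector (-2, 1, 4).
s=6: eigenvector (0, 0, 1).
P = [[1, -2, 0], [0, 1, 0], [-1, 4, 1]], D = diag(3, -4, 6), P⁻¹ = [[1, 2, 0], [0, 1, 0], [1, -2, 1]].
B⁴ = P·diag(81, 256, 1296)·P⁻¹ = [[81, -350, 0], [0, 256, 0], [1215, -1730, 1296]].
The requested entry is 81.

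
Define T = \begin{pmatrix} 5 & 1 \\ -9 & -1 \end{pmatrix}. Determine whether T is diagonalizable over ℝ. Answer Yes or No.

No

Characteristic polynomial: p(r) = r^2 - 4r + 4 = (r - 2)^2.
r = 2 has algebraic multiplicity 2; rank(T − 2I) = 1, so geometric multiplicity = 1.
Geometric multiplicity < algebraic multiplicity, so T is not diagonalizable.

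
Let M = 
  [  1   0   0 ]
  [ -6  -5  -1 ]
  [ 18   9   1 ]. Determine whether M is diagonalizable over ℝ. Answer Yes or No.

Characteristic polynomial: p(s) = s^3 + 3s^2 - 4 = (s - 1)(s + 2)^2.
s = -2 has algebraic multiplicity 2; rank(M + 2I) = 2, so geometric multiplicity = 1.
Geometric multiplicity < algebraic multiplicity, so M is not diagonalizable.

No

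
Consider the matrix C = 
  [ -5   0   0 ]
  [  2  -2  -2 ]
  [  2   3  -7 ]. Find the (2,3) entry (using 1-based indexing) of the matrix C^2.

Characteristic polynomial: s^3 + 14s^2 + 65s + 100 = (s + 4)(s + 5)^2, so the eigenvalues are -5, -5, -4.
s=-5: eigenvector (1, 0, 1).
s=-4: eigenvector (0, 1, 1).
s=-5: eigenvector (0, 2, 3).
P = [[1, 0, 0], [0, 1, 2], [1, 1, 3]], D = diag(-5, -4, -5), P⁻¹ = [[1, 0, 0], [2, 3, -2], [-1, -1, 1]].
C² = P·diag(25, 16, 25)·P⁻¹ = [[25, 0, 0], [-18, -2, 18], [-18, -27, 43]].
The requested entry is 18.

18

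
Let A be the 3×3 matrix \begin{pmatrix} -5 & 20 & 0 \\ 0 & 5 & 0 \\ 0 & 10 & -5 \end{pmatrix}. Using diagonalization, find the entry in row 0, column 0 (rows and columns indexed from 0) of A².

25

Characteristic polynomial: r^3 + 5r^2 - 25r - 125 = (r - 5)(r + 5)^2, so the eigenvalues are -5, -5, 5.
r=-5: eigenvector (1, 0, 0).
r=5: eigenvector (2, 1, 1).
r=-5: eigenvector (1, 0, 1).
P = [[1, 2, 1], [0, 1, 0], [0, 1, 1]], D = diag(-5, 5, -5), P⁻¹ = [[1, -1, -1], [0, 1, 0], [0, -1, 1]].
A² = P·diag(25, 25, 25)·P⁻¹ = [[25, 0, 0], [0, 25, 0], [0, 0, 25]].
The requested entry is 25.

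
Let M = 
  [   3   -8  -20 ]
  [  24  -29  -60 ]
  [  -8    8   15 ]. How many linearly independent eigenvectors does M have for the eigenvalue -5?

M + 5I = [[8, -8, -20], [24, -24, -60], [-8, 8, 20]].
This matrix has rank 1, so its null space has dimension 3 − 1 = 2.

2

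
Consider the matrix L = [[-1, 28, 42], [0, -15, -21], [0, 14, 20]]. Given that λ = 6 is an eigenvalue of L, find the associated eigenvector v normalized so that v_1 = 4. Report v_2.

-2

L − 6I = [[-7, 28, 42], [0, -21, -21], [0, 14, 14]].
Solving (L − 6I)v = 0 gives the eigenspace spanned by (4, -2, 2).
With v_1 = 4, v = (4, -2, 2), so v_2 = -2.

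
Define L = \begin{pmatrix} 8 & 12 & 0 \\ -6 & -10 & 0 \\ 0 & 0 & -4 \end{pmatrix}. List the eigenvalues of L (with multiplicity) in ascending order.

-4, -4, 2

Characteristic polynomial: p(r) = r^3 + 6r^2 - 32 = (r - 2)(r + 4)^2.
Roots (with multiplicity): -4, -4, 2.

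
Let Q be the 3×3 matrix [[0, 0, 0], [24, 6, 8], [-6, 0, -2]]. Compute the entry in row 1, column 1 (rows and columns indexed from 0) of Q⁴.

1296

Characteristic polynomial: μ^3 - 4μ^2 - 12μ = μ(μ - 6)(μ + 2), so the eigenvalues are -2, 0, 6.
μ=6: eigenvector (0, 1, 0).
μ=0: eigenvector (1, 0, -3).
μ=-2: eigenvector (0, -1, 1).
P = [[0, 1, 0], [1, 0, -1], [0, -3, 1]], D = diag(6, 0, -2), P⁻¹ = [[3, 1, 1], [1, 0, 0], [3, 0, 1]].
Q⁴ = P·diag(1296, 0, 16)·P⁻¹ = [[0, 0, 0], [3840, 1296, 1280], [48, 0, 16]].
The requested entry is 1296.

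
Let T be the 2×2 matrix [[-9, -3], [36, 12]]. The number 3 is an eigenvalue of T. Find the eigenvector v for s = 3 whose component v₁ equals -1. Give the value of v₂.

T − 3I = [[-12, -3], [36, 9]].
Solving (T − 3I)v = 0 gives the eigenspace spanned by (-1, 4).
With v₁ = -1, v = (-1, 4), so v₂ = 4.

4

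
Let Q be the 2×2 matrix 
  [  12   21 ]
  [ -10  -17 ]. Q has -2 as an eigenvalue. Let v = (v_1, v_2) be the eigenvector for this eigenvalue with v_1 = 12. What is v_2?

Q + 2I = [[14, 21], [-10, -15]].
Solving (Q + 2I)v = 0 gives the eigenspace spanned by (12, -8).
With v_1 = 12, v = (12, -8), so v_2 = -8.

-8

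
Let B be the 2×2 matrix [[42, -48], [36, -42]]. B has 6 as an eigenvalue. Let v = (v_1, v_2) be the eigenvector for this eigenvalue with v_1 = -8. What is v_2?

B − 6I = [[36, -48], [36, -48]].
Solving (B − 6I)v = 0 gives the eigenspace spanned by (-8, -6).
With v_1 = -8, v = (-8, -6), so v_2 = -6.

-6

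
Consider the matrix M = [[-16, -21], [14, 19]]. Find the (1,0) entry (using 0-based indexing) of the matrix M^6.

Characteristic polynomial: r^2 - 3r - 10 = (r - 5)(r + 2), so the eigenvalues are -2, 5.
r=-2: eigenvector (3, -2).
r=5: eigenvector (-1, 1).
P = [[3, -1], [-2, 1]], D = diag(-2, 5), P⁻¹ = [[1, 1], [2, 3]].
M⁶ = P·diag(64, 15625)·P⁻¹ = [[-31058, -46683], [31122, 46747]].
The requested entry is 31122.

31122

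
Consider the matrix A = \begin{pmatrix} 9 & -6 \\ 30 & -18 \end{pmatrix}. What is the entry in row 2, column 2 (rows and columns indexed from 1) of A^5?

-37908

Characteristic polynomial: λ^2 + 9λ + 18 = (λ + 3)(λ + 6), so the eigenvalues are -6, -3.
λ=-6: eigenvector (-2, -5).
λ=-3: eigenvector (1, 2).
P = [[-2, 1], [-5, 2]], D = diag(-6, -3), P⁻¹ = [[2, -1], [5, -2]].
A⁵ = P·diag(-7776, -243)·P⁻¹ = [[29889, -15066], [75330, -37908]].
The requested entry is -37908.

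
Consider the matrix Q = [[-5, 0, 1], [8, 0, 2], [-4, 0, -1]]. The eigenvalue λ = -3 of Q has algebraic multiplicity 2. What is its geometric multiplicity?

1

Q + 3I = [[-2, 0, 1], [8, 3, 2], [-4, 0, 2]].
This matrix has rank 2, so its null space has dimension 3 − 2 = 1.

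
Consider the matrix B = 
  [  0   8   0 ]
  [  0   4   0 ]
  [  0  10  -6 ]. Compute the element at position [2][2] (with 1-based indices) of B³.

Characteristic polynomial: λ^3 + 2λ^2 - 24λ = λ(λ - 4)(λ + 6), so the eigenvalues are -6, 0, 4.
λ=4: eigenvector (2, 1, 1).
λ=0: eigenvector (1, 0, 0).
λ=-6: eigenvector (0, 0, 1).
P = [[2, 1, 0], [1, 0, 0], [1, 0, 1]], D = diag(4, 0, -6), P⁻¹ = [[0, 1, 0], [1, -2, 0], [0, -1, 1]].
B³ = P·diag(64, 0, -216)·P⁻¹ = [[0, 128, 0], [0, 64, 0], [0, 280, -216]].
The requested entry is 64.

64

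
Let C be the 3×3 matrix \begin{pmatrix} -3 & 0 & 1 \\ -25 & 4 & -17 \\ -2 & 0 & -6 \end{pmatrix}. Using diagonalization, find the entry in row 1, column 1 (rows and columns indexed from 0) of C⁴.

Characteristic polynomial: s^3 + 5s^2 - 16s - 80 = (s - 4)(s + 4)(s + 5), so the eigenvalues are -5, -4, 4.
s=-4: eigenvector (1, 1, -1).
s=4: eigenvector (0, 1, 0).
s=-5: eigenvector (-1, 1, 2).
P = [[1, 0, -1], [1, 1, 1], [-1, 0, 2]], D = diag(-4, 4, -5), P⁻¹ = [[2, 0, 1], [-3, 1, -2], [1, 0, 1]].
C⁴ = P·diag(256, 256, 625)·P⁻¹ = [[-113, 0, -369], [369, 256, 369], [738, 0, 994]].
The requested entry is 256.

256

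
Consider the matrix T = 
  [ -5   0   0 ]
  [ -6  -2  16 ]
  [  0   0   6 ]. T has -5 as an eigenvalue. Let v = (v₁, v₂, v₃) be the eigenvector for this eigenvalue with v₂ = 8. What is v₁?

4

T + 5I = [[0, 0, 0], [-6, 3, 16], [0, 0, 11]].
Solving (T + 5I)v = 0 gives the eigenspace spanned by (4, 8, 0).
With v₂ = 8, v = (4, 8, 0), so v₁ = 4.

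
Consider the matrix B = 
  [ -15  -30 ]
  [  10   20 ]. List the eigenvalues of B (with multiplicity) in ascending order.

0, 5

Characteristic polynomial: p(r) = r^2 - 5r = r(r - 5).
Roots (with multiplicity): 0, 5.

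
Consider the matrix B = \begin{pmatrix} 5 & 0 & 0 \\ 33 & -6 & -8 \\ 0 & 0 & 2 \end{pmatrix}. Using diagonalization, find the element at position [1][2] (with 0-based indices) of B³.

Characteristic polynomial: s^3 - s^2 - 32s + 60 = (s - 5)(s - 2)(s + 6), so the eigenvalues are -6, 2, 5.
s=5: eigenvector (1, 3, 0).
s=2: eigenvector (0, -1, 1).
s=-6: eigenvector (0, 1, 0).
P = [[1, 0, 0], [3, -1, 1], [0, 1, 0]], D = diag(5, 2, -6), P⁻¹ = [[1, 0, 0], [0, 0, 1], [-3, 1, 1]].
B³ = P·diag(125, 8, -216)·P⁻¹ = [[125, 0, 0], [1023, -216, -224], [0, 0, 8]].
The requested entry is -224.

-224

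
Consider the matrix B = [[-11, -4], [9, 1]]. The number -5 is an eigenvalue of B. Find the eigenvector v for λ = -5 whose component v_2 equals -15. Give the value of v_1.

10

B + 5I = [[-6, -4], [9, 6]].
Solving (B + 5I)v = 0 gives the eigenspace spanned by (10, -15).
With v_2 = -15, v = (10, -15), so v_1 = 10.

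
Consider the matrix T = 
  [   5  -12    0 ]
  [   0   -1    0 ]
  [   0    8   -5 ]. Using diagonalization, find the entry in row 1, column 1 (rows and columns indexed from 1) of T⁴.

625

Characteristic polynomial: s^3 + s^2 - 25s - 25 = (s - 5)(s + 1)(s + 5), so the eigenvalues are -5, -1, 5.
s=5: eigenvector (1, 0, 0).
s=-1: eigenvector (2, 1, 2).
s=-5: eigenvector (0, 0, 1).
P = [[1, 2, 0], [0, 1, 0], [0, 2, 1]], D = diag(5, -1, -5), P⁻¹ = [[1, -2, 0], [0, 1, 0], [0, -2, 1]].
T⁴ = P·diag(625, 1, 625)·P⁻¹ = [[625, -1248, 0], [0, 1, 0], [0, -1248, 625]].
The requested entry is 625.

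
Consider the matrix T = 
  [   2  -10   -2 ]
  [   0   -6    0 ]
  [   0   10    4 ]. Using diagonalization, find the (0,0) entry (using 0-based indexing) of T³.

8

Characteristic polynomial: μ^3 - 28μ + 48 = (μ - 4)(μ - 2)(μ + 6), so the eigenvalues are -6, 2, 4.
μ=4: eigenvector (-1, 0, 1).
μ=2: eigenvector (1, 0, 0).
μ=-6: eigenvector (-1, -1, 1).
P = [[-1, 1, -1], [0, 0, -1], [1, 0, 1]], D = diag(4, 2, -6), P⁻¹ = [[0, 1, 1], [1, 0, 1], [0, -1, 0]].
T³ = P·diag(64, 8, -216)·P⁻¹ = [[8, -280, -56], [0, -216, 0], [0, 280, 64]].
The requested entry is 8.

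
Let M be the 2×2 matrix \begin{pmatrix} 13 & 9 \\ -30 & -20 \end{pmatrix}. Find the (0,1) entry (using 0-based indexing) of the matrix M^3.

351

Characteristic polynomial: s^2 + 7s + 10 = (s + 2)(s + 5), so the eigenvalues are -5, -2.
s=-5: eigenvector (1, -2).
s=-2: eigenvector (3, -5).
P = [[1, 3], [-2, -5]], D = diag(-5, -2), P⁻¹ = [[-5, -3], [2, 1]].
M³ = P·diag(-125, -8)·P⁻¹ = [[577, 351], [-1170, -710]].
The requested entry is 351.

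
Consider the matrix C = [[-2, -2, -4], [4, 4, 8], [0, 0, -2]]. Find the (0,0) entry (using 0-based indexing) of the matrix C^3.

Characteristic polynomial: t^3 - 4t = t(t - 2)(t + 2), so the eigenvalues are -2, 0, 2.
t=2: eigenvector (1, -2, 0).
t=0: eigenvector (1, -1, 0).
t=-2: eigenvector (1, -2, 1).
P = [[1, 1, 1], [-2, -1, -2], [0, 0, 1]], D = diag(2, 0, -2), P⁻¹ = [[-1, -1, -1], [2, 1, 0], [0, 0, 1]].
C³ = P·diag(8, 0, -8)·P⁻¹ = [[-8, -8, -16], [16, 16, 32], [0, 0, -8]].
The requested entry is -8.

-8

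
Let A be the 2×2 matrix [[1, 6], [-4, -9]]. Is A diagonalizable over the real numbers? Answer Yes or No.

Yes

Characteristic polynomial: p(s) = s^2 + 8s + 15 = (s + 3)(s + 5).
All 2 eigenvalues are distinct, so A is diagonalizable.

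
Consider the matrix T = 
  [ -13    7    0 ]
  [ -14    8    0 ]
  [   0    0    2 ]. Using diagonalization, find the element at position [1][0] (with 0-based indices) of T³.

-434

Characteristic polynomial: μ^3 + 3μ^2 - 16μ + 12 = (μ - 2)(μ - 1)(μ + 6), so the eigenvalues are -6, 1, 2.
μ=-6: eigenvector (1, 1, 0).
μ=1: eigenvector (1, 2, 0).
μ=2: eigenvector (0, 0, 1).
P = [[1, 1, 0], [1, 2, 0], [0, 0, 1]], D = diag(-6, 1, 2), P⁻¹ = [[2, -1, 0], [-1, 1, 0], [0, 0, 1]].
T³ = P·diag(-216, 1, 8)·P⁻¹ = [[-433, 217, 0], [-434, 218, 0], [0, 0, 8]].
The requested entry is -434.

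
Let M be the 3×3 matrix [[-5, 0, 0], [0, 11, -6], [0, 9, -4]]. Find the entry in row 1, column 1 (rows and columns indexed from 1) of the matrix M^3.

-125

Characteristic polynomial: s^3 - 2s^2 - 25s + 50 = (s - 5)(s - 2)(s + 5), so the eigenvalues are -5, 2, 5.
s=-5: eigenvector (1, 0, 0).
s=5: eigenvector (0, 1, 1).
s=2: eigenvector (0, 2, 3).
P = [[1, 0, 0], [0, 1, 2], [0, 1, 3]], D = diag(-5, 5, 2), P⁻¹ = [[1, 0, 0], [0, 3, -2], [0, -1, 1]].
M³ = P·diag(-125, 125, 8)·P⁻¹ = [[-125, 0, 0], [0, 359, -234], [0, 351, -226]].
The requested entry is -125.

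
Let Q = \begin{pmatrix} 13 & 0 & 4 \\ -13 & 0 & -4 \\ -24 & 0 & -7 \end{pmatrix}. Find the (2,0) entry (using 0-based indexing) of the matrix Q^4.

Characteristic polynomial: μ^3 - 6μ^2 + 5μ = μ(μ - 5)(μ - 1), so the eigenvalues are 0, 1, 5.
μ=5: eigenvector (1, -1, -2).
μ=0: eigenvector (0, 1, 0).
μ=1: eigenvector (-1, 1, 3).
P = [[1, 0, -1], [-1, 1, 1], [-2, 0, 3]], D = diag(5, 0, 1), P⁻¹ = [[3, 0, 1], [1, 1, 0], [2, 0, 1]].
Q⁴ = P·diag(625, 0, 1)·P⁻¹ = [[1873, 0, 624], [-1873, 0, -624], [-3744, 0, -1247]].
The requested entry is -3744.

-3744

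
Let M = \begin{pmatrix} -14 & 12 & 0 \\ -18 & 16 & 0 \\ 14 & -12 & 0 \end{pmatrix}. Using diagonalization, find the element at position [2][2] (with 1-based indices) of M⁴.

Characteristic polynomial: s^3 - 2s^2 - 8s = s(s - 4)(s + 2), so the eigenvalues are -2, 0, 4.
s=-2: eigenvector (1, 1, -1).
s=4: eigenvector (2, 3, -2).
s=0: eigenvector (0, 0, 1).
P = [[1, 2, 0], [1, 3, 0], [-1, -2, 1]], D = diag(-2, 4, 0), P⁻¹ = [[3, -2, 0], [-1, 1, 0], [1, 0, 1]].
M⁴ = P·diag(16, 256, 0)·P⁻¹ = [[-464, 480, 0], [-720, 736, 0], [464, -480, 0]].
The requested entry is 736.

736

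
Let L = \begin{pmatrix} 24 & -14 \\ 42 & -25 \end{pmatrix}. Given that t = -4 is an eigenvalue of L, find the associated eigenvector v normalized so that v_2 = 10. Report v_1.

5

L + 4I = [[28, -14], [42, -21]].
Solving (L + 4I)v = 0 gives the eigenspace spanned by (5, 10).
With v_2 = 10, v = (5, 10), so v_1 = 5.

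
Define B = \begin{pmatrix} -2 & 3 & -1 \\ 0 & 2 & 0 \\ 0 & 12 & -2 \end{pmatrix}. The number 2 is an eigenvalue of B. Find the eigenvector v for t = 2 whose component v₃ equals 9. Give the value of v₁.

0

B − 2I = [[-4, 3, -1], [0, 0, 0], [0, 12, -4]].
Solving (B − 2I)v = 0 gives the eigenspace spanned by (0, 3, 9).
With v₃ = 9, v = (0, 3, 9), so v₁ = 0.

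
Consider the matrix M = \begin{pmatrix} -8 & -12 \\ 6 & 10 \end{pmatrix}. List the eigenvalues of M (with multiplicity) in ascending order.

Characteristic polynomial: p(t) = t^2 - 2t - 8 = (t - 4)(t + 2).
Roots (with multiplicity): -2, 4.

-2, 4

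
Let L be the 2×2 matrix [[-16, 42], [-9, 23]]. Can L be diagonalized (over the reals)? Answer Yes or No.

Characteristic polynomial: p(t) = t^2 - 7t + 10 = (t - 5)(t - 2).
All 2 eigenvalues are distinct, so L is diagonalizable.

Yes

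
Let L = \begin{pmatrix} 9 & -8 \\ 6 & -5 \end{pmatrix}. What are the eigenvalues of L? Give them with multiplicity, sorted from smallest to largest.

Characteristic polynomial: p(s) = s^2 - 4s + 3 = (s - 3)(s - 1).
Roots (with multiplicity): 1, 3.

1, 3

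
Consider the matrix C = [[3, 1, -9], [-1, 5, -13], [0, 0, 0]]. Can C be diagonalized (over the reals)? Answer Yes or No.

No

Characteristic polynomial: p(μ) = μ^3 - 8μ^2 + 16μ = μ(μ - 4)^2.
μ = 4 has algebraic multiplicity 2; rank(C − 4I) = 2, so geometric multiplicity = 1.
Geometric multiplicity < algebraic multiplicity, so C is not diagonalizable.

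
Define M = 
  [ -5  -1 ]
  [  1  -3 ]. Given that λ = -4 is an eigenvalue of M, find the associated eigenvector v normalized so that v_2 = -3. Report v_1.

M + 4I = [[-1, -1], [1, 1]].
Solving (M + 4I)v = 0 gives the eigenspace spanned by (3, -3).
With v_2 = -3, v = (3, -3), so v_1 = 3.

3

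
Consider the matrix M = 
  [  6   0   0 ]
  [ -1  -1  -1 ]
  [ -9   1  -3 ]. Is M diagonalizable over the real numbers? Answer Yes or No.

No

Characteristic polynomial: p(λ) = λ^3 - 2λ^2 - 20λ - 24 = (λ - 6)(λ + 2)^2.
λ = -2 has algebraic multiplicity 2; rank(M + 2I) = 2, so geometric multiplicity = 1.
Geometric multiplicity < algebraic multiplicity, so M is not diagonalizable.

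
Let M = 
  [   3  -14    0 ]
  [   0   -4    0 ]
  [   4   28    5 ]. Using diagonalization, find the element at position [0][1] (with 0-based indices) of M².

14

Characteristic polynomial: μ^3 - 4μ^2 - 17μ + 60 = (μ - 5)(μ - 3)(μ + 4), so the eigenvalues are -4, 3, 5.
μ=3: eigenvector (1, 0, -2).
μ=5: eigenvector (0, 0, 1).
μ=-4: eigenvector (2, 1, -4).
P = [[1, 0, 2], [0, 0, 1], [-2, 1, -4]], D = diag(3, 5, -4), P⁻¹ = [[1, -2, 0], [2, 0, 1], [0, 1, 0]].
M² = P·diag(9, 25, 16)·P⁻¹ = [[9, 14, 0], [0, 16, 0], [32, -28, 25]].
The requested entry is 14.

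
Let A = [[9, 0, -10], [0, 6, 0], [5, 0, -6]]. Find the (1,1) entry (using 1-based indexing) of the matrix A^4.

Characteristic polynomial: r^3 - 9r^2 + 14r + 24 = (r - 6)(r - 4)(r + 1), so the eigenvalues are -1, 4, 6.
r=-1: eigenvector (-1, 0, -1).
r=6: eigenvector (0, 1, 0).
r=4: eigenvector (2, 0, 1).
P = [[-1, 0, 2], [0, 1, 0], [-1, 0, 1]], D = diag(-1, 6, 4), P⁻¹ = [[1, 0, -2], [0, 1, 0], [1, 0, -1]].
A⁴ = P·diag(1, 1296, 256)·P⁻¹ = [[511, 0, -510], [0, 1296, 0], [255, 0, -254]].
The requested entry is 511.

511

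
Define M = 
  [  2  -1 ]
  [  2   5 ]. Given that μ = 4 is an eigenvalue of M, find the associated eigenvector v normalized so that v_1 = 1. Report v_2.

M − 4I = [[-2, -1], [2, 1]].
Solving (M − 4I)v = 0 gives the eigenspace spanned by (1, -2).
With v_1 = 1, v = (1, -2), so v_2 = -2.

-2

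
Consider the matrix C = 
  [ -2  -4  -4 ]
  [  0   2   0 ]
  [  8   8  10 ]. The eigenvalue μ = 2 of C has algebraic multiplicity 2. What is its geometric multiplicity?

C − 2I = [[-4, -4, -4], [0, 0, 0], [8, 8, 8]].
This matrix has rank 1, so its null space has dimension 3 − 1 = 2.

2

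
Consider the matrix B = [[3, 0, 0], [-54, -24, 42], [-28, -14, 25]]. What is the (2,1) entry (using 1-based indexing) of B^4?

-1050

Characteristic polynomial: λ^3 - 4λ^2 - 9λ + 36 = (λ - 4)(λ - 3)(λ + 3), so the eigenvalues are -3, 3, 4.
λ=3: eigenvector (1, -2, 0).
λ=4: eigenvector (0, -3, -2).
λ=-3: eigenvector (0, 2, 1).
P = [[1, 0, 0], [-2, -3, 2], [0, -2, 1]], D = diag(3, 4, -3), P⁻¹ = [[1, 0, 0], [2, 1, -2], [4, 2, -3]].
B⁴ = P·diag(81, 256, 81)·P⁻¹ = [[81, 0, 0], [-1050, -444, 1050], [-700, -350, 781]].
The requested entry is -1050.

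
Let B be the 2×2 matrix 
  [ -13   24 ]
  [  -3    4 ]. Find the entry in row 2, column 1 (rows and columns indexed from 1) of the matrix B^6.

34587

Characteristic polynomial: s^2 + 9s + 20 = (s + 4)(s + 5), so the eigenvalues are -5, -4.
s=-5: eigenvector (3, 1).
s=-4: eigenvector (-8, -3).
P = [[3, -8], [1, -3]], D = diag(-5, -4), P⁻¹ = [[3, -8], [1, -3]].
B⁶ = P·diag(15625, 4096)·P⁻¹ = [[107857, -276696], [34587, -88136]].
The requested entry is 34587.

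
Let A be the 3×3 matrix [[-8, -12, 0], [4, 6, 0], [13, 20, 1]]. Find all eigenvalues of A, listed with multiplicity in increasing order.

Characteristic polynomial: p(s) = s^3 + s^2 - 2s = s(s - 1)(s + 2).
Roots (with multiplicity): -2, 0, 1.

-2, 0, 1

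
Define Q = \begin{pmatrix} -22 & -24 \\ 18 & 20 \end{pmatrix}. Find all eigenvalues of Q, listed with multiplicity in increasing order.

-4, 2

Characteristic polynomial: p(t) = t^2 + 2t - 8 = (t - 2)(t + 4).
Roots (with multiplicity): -4, 2.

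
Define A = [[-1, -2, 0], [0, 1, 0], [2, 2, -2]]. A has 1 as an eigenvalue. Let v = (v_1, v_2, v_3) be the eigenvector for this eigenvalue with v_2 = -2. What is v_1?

2

A − 1I = [[-2, -2, 0], [0, 0, 0], [2, 2, -3]].
Solving (A − 1I)v = 0 gives the eigenspace spanned by (2, -2, 0).
With v_2 = -2, v = (2, -2, 0), so v_1 = 2.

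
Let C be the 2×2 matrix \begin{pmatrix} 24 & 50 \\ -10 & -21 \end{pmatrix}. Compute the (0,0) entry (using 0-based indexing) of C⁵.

5124

Characteristic polynomial: t^2 - 3t - 4 = (t - 4)(t + 1), so the eigenvalues are -1, 4.
t=4: eigenvector (5, -2).
t=-1: eigenvector (-2, 1).
P = [[5, -2], [-2, 1]], D = diag(4, -1), P⁻¹ = [[1, 2], [2, 5]].
C⁵ = P·diag(1024, -1)·P⁻¹ = [[5124, 10250], [-2050, -4101]].
The requested entry is 5124.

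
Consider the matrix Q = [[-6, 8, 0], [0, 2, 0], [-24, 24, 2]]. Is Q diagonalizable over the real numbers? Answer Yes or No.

Characteristic polynomial: p(r) = r^3 + 2r^2 - 20r + 24 = (r - 2)^2(r + 6).
r = 2 has algebraic multiplicity 2; rank(Q − 2I) = 1, so geometric multiplicity = 2.
Every eigenvalue has geometric = algebraic multiplicity, so Q is diagonalizable.

Yes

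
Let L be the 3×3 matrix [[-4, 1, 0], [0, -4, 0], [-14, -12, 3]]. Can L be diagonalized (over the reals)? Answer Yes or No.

No

Characteristic polynomial: p(s) = s^3 + 5s^2 - 8s - 48 = (s - 3)(s + 4)^2.
s = -4 has algebraic multiplicity 2; rank(L + 4I) = 2, so geometric multiplicity = 1.
Geometric multiplicity < algebraic multiplicity, so L is not diagonalizable.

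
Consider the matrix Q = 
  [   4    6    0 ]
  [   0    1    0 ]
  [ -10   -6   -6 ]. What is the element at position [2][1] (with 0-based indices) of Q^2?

Characteristic polynomial: μ^3 + μ^2 - 26μ + 24 = (μ - 4)(μ - 1)(μ + 6), so the eigenvalues are -6, 1, 4.
μ=4: eigenvector (1, 0, -1).
μ=1: eigenvector (-2, 1, 2).
μ=-6: eigenvector (0, 0, 1).
P = [[1, -2, 0], [0, 1, 0], [-1, 2, 1]], D = diag(4, 1, -6), P⁻¹ = [[1, 2, 0], [0, 1, 0], [1, 0, 1]].
Q² = P·diag(16, 1, 36)·P⁻¹ = [[16, 30, 0], [0, 1, 0], [20, -30, 36]].
The requested entry is -30.

-30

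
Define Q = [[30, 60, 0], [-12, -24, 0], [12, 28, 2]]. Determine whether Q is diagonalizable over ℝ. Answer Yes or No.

Yes

Characteristic polynomial: p(r) = r^3 - 8r^2 + 12r = r(r - 6)(r - 2).
All 3 eigenvalues are distinct, so Q is diagonalizable.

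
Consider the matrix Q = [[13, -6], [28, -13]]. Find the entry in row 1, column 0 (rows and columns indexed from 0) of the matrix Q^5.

28

Characteristic polynomial: t^2 - 1 = (t - 1)(t + 1), so the eigenvalues are -1, 1.
t=-1: eigenvector (3, 7).
t=1: eigenvector (1, 2).
P = [[3, 1], [7, 2]], D = diag(-1, 1), P⁻¹ = [[-2, 1], [7, -3]].
Q⁵ = P·diag(-1, 1)·P⁻¹ = [[13, -6], [28, -13]].
The requested entry is 28.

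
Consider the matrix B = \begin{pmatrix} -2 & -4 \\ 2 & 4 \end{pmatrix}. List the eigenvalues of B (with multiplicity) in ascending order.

Characteristic polynomial: p(s) = s^2 - 2s = s(s - 2).
Roots (with multiplicity): 0, 2.

0, 2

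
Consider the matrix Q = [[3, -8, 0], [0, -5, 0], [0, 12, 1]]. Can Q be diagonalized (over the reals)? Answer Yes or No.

Yes

Characteristic polynomial: p(μ) = μ^3 + μ^2 - 17μ + 15 = (μ - 3)(μ - 1)(μ + 5).
All 3 eigenvalues are distinct, so Q is diagonalizable.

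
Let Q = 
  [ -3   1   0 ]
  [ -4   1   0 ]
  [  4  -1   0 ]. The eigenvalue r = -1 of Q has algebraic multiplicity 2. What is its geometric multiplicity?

Q + 1I = [[-2, 1, 0], [-4, 2, 0], [4, -1, 1]].
This matrix has rank 2, so its null space has dimension 3 − 2 = 1.

1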